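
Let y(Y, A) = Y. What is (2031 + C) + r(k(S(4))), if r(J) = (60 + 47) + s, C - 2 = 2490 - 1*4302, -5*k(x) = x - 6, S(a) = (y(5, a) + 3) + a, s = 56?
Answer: 384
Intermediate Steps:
S(a) = 8 + a (S(a) = (5 + 3) + a = 8 + a)
k(x) = 6/5 - x/5 (k(x) = -(x - 6)/5 = -(-6 + x)/5 = 6/5 - x/5)
C = -1810 (C = 2 + (2490 - 1*4302) = 2 + (2490 - 4302) = 2 - 1812 = -1810)
r(J) = 163 (r(J) = (60 + 47) + 56 = 107 + 56 = 163)
(2031 + C) + r(k(S(4))) = (2031 - 1810) + 163 = 221 + 163 = 384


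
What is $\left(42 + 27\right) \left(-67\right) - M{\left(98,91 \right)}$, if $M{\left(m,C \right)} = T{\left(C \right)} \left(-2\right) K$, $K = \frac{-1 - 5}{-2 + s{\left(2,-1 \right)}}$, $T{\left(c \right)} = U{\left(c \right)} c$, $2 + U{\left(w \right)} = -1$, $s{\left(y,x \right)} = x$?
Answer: $-5715$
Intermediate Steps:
$U{\left(w \right)} = -3$ ($U{\left(w \right)} = -2 - 1 = -3$)
$T{\left(c \right)} = - 3 c$
$K = 2$ ($K = \frac{-1 - 5}{-2 - 1} = - \frac{6}{-3} = \left(-6\right) \left(- \frac{1}{3}\right) = 2$)
$M{\left(m,C \right)} = 12 C$ ($M{\left(m,C \right)} = - 3 C \left(-2\right) 2 = 6 C 2 = 12 C$)
$\left(42 + 27\right) \left(-67\right) - M{\left(98,91 \right)} = \left(42 + 27\right) \left(-67\right) - 12 \cdot 91 = 69 \left(-67\right) - 1092 = -4623 - 1092 = -5715$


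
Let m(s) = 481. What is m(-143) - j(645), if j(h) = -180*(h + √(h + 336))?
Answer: 116581 + 540*√109 ≈ 1.2222e+5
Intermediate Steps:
j(h) = -180*h - 180*√(336 + h) (j(h) = -180*(h + √(336 + h)) = -180*h - 180*√(336 + h))
m(-143) - j(645) = 481 - (-180*645 - 180*√(336 + 645)) = 481 - (-116100 - 540*√109) = 481 + (116100 + 540*√109) = 116581 + 540*√109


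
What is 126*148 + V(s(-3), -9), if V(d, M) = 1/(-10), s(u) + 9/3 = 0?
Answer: 186479/10 ≈ 18648.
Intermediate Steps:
s(u) = -3 (s(u) = -3 + 0 = -3)
V(d, M) = -⅒
126*148 + V(s(-3), -9) = 126*148 - ⅒ = 18648 - ⅒ = 186479/10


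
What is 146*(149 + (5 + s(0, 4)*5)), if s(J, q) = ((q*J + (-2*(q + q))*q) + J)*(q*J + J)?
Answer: 22484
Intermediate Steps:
s(J, q) = (J + J*q)*(J - 4*q² + J*q) (s(J, q) = ((J*q + (-4*q)*q) + J)*(J*q + J) = ((J*q + (-4*q)*q) + J)*(J + J*q) = ((J*q - 4*q²) + J)*(J + J*q) = ((-4*q² + J*q) + J)*(J + J*q) = (J - 4*q² + J*q)*(J + J*q) = (J + J*q)*(J - 4*q² + J*q))
146*(149 + (5 + s(0, 4)*5)) = 146*(149 + (5 + (0*(0 - 4*4² - 4*4³ + 0*4² + 2*0*4))*5)) = 146*(149 + (5 + (0*(0 - 4*16 - 4*64 + 0*16 + 0))*5)) = 146*(149 + (5 + (0*(0 - 64 - 256 + 0 + 0))*5)) = 146*(149 + (5 + (0*(-320))*5)) = 146*(149 + (5 + 0*5)) = 146*(149 + (5 + 0)) = 146*(149 + 5) = 146*154 = 22484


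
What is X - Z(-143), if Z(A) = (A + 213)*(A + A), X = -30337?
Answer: -10317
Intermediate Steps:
Z(A) = 2*A*(213 + A) (Z(A) = (213 + A)*(2*A) = 2*A*(213 + A))
X - Z(-143) = -30337 - 2*(-143)*(213 - 143) = -30337 - 2*(-143)*70 = -30337 - 1*(-20020) = -30337 + 20020 = -10317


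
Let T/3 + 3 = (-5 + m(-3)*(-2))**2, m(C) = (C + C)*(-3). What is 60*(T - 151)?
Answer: 292980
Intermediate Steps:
m(C) = -6*C (m(C) = (2*C)*(-3) = -6*C)
T = 5034 (T = -9 + 3*(-5 - 6*(-3)*(-2))**2 = -9 + 3*(-5 + 18*(-2))**2 = -9 + 3*(-5 - 36)**2 = -9 + 3*(-41)**2 = -9 + 3*1681 = -9 + 5043 = 5034)
60*(T - 151) = 60*(5034 - 151) = 60*4883 = 292980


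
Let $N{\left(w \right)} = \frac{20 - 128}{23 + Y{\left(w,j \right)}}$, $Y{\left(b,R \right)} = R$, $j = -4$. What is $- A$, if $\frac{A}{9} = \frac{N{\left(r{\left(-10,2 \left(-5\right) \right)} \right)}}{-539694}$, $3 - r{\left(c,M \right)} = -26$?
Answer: $- \frac{54}{569677} \approx -9.4791 \cdot 10^{-5}$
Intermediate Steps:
$r{\left(c,M \right)} = 29$ ($r{\left(c,M \right)} = 3 - -26 = 3 + 26 = 29$)
$N{\left(w \right)} = - \frac{108}{19}$ ($N{\left(w \right)} = \frac{20 - 128}{23 - 4} = - \frac{108}{19}$)
$A = \frac{54}{569677}$ ($A = 9 \left(- \frac{108}{19 \left(-539694\right)}\right) = 9 \left(\left(- \frac{108}{19}\right) \left(- \frac{1}{539694}\right)\right) = 9 \cdot \frac{6}{569677} = \frac{54}{569677} \approx 9.4791 \cdot 10^{-5}$)
$- A = \left(-1\right) \frac{54}{569677} = - \frac{54}{569677}$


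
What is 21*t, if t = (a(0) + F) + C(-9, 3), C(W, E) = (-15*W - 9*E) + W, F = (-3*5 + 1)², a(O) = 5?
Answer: 6300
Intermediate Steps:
F = 196 (F = (-15 + 1)² = (-14)² = 196)
C(W, E) = -14*W - 9*E
t = 300 (t = (5 + 196) + (-14*(-9) - 9*3) = 201 + (126 - 27) = 201 + 99 = 300)
21*t = 21*300 = 6300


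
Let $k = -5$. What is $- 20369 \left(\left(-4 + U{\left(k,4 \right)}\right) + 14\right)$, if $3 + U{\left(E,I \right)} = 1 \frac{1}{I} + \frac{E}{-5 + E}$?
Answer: $- \frac{631439}{4} \approx -1.5786 \cdot 10^{5}$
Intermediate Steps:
$U{\left(E,I \right)} = -3 + \frac{1}{I} + \frac{E}{-5 + E}$ ($U{\left(E,I \right)} = -3 + \left(1 \frac{1}{I} + \frac{E}{-5 + E}\right) = -3 + \left(\frac{1}{I} + \frac{E}{-5 + E}\right) = -3 + \frac{1}{I} + \frac{E}{-5 + E}$)
$- 20369 \left(\left(-4 + U{\left(k,4 \right)}\right) + 14\right) = - 20369 \left(\left(-4 + \frac{-5 - 5 + 15 \cdot 4 - \left(-10\right) 4}{4 \left(-5 - 5\right)}\right) + 14\right) = - 20369 \left(\left(-4 + \frac{-5 - 5 + 60 + 40}{4 \left(-10\right)}\right) + 14\right) = - 20369 \left(\left(-4 + \frac{1}{4} \left(- \frac{1}{10}\right) 90\right) + 14\right) = - 20369 \left(\left(-4 - \frac{9}{4}\right) + 14\right) = - 20369 \left(- \frac{25}{4} + 14\right) = \left(-20369\right) \frac{31}{4} = - \frac{631439}{4}$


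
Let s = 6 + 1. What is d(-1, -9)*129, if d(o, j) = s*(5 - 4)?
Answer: 903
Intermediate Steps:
s = 7
d(o, j) = 7 (d(o, j) = 7*(5 - 4) = 7*1 = 7)
d(-1, -9)*129 = 7*129 = 903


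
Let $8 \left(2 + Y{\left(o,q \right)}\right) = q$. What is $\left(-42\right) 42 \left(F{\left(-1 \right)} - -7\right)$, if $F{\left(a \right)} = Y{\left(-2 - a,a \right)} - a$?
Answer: $- \frac{20727}{2} \approx -10364.0$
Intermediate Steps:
$Y{\left(o,q \right)} = -2 + \frac{q}{8}$
$F{\left(a \right)} = -2 - \frac{7 a}{8}$ ($F{\left(a \right)} = \left(-2 + \frac{a}{8}\right) - a = -2 - \frac{7 a}{8}$)
$\left(-42\right) 42 \left(F{\left(-1 \right)} - -7\right) = \left(-42\right) 42 \left(\left(-2 - - \frac{7}{8}\right) - -7\right) = - 1764 \left(\left(-2 + \frac{7}{8}\right) + 7\right) = - 1764 \left(- \frac{9}{8} + 7\right) = \left(-1764\right) \frac{47}{8} = - \frac{20727}{2}$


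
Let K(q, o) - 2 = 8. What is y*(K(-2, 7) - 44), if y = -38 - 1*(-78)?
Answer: -1360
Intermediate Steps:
K(q, o) = 10 (K(q, o) = 2 + 8 = 10)
y = 40 (y = -38 + 78 = 40)
y*(K(-2, 7) - 44) = 40*(10 - 44) = 40*(-34) = -1360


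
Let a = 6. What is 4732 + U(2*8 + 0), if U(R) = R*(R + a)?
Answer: 5084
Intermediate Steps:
U(R) = R*(6 + R) (U(R) = R*(R + 6) = R*(6 + R))
4732 + U(2*8 + 0) = 4732 + (2*8 + 0)*(6 + (2*8 + 0)) = 4732 + (16 + 0)*(6 + (16 + 0)) = 4732 + 16*(6 + 16) = 4732 + 16*22 = 4732 + 352 = 5084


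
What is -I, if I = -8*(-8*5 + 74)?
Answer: 272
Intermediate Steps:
I = -272 (I = -8*(-40 + 74) = -8*34 = -272)
-I = -1*(-272) = 272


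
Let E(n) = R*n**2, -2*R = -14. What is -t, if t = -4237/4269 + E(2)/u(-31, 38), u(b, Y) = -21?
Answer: 9929/4269 ≈ 2.3258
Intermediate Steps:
R = 7 (R = -1/2*(-14) = 7)
E(n) = 7*n**2
t = -9929/4269 (t = -4237/4269 + (7*2**2)/(-21) = -4237*1/4269 + (7*4)*(-1/21) = -4237/4269 + 28*(-1/21) = -4237/4269 - 4/3 = -9929/4269 ≈ -2.3258)
-t = -1*(-9929/4269) = 9929/4269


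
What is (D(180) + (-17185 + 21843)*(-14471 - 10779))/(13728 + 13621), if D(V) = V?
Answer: -117614320/27349 ≈ -4300.5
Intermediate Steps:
(D(180) + (-17185 + 21843)*(-14471 - 10779))/(13728 + 13621) = (180 + (-17185 + 21843)*(-14471 - 10779))/(13728 + 13621) = (180 + 4658*(-25250))/27349 = (180 - 117614500)*(1/27349) = -117614320*1/27349 = -117614320/27349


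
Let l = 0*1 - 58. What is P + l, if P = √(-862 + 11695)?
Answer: -58 + √10833 ≈ 46.082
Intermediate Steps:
P = √10833 ≈ 104.08
l = -58 (l = 0 - 58 = -58)
P + l = √10833 - 58 = -58 + √10833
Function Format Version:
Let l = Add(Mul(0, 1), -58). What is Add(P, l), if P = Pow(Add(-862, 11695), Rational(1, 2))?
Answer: Add(-58, Pow(10833, Rational(1, 2))) ≈ 46.082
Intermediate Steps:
P = Pow(10833, Rational(1, 2)) ≈ 104.08
l = -58 (l = Add(0, -58) = -58)
Add(P, l) = Add(Pow(10833, Rational(1, 2)), -58) = Add(-58, Pow(10833, Rational(1, 2)))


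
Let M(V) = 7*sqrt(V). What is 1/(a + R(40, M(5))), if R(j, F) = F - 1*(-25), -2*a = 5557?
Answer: -11014/30326069 - 28*sqrt(5)/30326069 ≈ -0.00036525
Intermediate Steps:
a = -5557/2 (a = -1/2*5557 = -5557/2 ≈ -2778.5)
R(j, F) = 25 + F (R(j, F) = F + 25 = 25 + F)
1/(a + R(40, M(5))) = 1/(-5557/2 + (25 + 7*sqrt(5))) = 1/(-5507/2 + 7*sqrt(5))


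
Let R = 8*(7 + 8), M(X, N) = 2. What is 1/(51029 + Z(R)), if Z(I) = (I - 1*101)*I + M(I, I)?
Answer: 1/53311 ≈ 1.8758e-5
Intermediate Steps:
R = 120 (R = 8*15 = 120)
Z(I) = 2 + I*(-101 + I) (Z(I) = (I - 1*101)*I + 2 = (I - 101)*I + 2 = (-101 + I)*I + 2 = I*(-101 + I) + 2 = 2 + I*(-101 + I))
1/(51029 + Z(R)) = 1/(51029 + (2 + 120**2 - 101*120)) = 1/(51029 + (2 + 14400 - 12120)) = 1/(51029 + 2282) = 1/53311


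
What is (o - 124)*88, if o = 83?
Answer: -3608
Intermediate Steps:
(o - 124)*88 = (83 - 124)*88 = -41*88 = -3608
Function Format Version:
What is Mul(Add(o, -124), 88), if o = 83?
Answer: -3608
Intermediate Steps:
Mul(Add(o, -124), 88) = Mul(Add(83, -124), 88) = Mul(-41, 88) = -3608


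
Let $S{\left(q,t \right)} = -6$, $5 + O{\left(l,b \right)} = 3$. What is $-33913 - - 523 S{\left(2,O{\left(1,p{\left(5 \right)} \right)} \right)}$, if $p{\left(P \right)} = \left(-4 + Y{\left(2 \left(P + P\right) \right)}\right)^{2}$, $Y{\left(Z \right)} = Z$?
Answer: $-37051$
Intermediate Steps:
$p{\left(P \right)} = \left(-4 + 4 P\right)^{2}$ ($p{\left(P \right)} = \left(-4 + 2 \left(P + P\right)\right)^{2} = \left(-4 + 2 \cdot 2 P\right)^{2} = \left(-4 + 4 P\right)^{2}$)
$O{\left(l,b \right)} = -2$ ($O{\left(l,b \right)} = -5 + 3 = -2$)
$-33913 - - 523 S{\left(2,O{\left(1,p{\left(5 \right)} \right)} \right)} = -33913 - \left(-523\right) \left(-6\right) = -33913 - 3138 = -37051$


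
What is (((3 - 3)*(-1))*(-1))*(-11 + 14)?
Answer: 0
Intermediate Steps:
(((3 - 3)*(-1))*(-1))*(-11 + 14) = ((0*(-1))*(-1))*3 = (0*(-1))*3 = 0*3 = 0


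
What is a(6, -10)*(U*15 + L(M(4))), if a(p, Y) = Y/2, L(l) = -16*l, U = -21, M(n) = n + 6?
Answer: 2375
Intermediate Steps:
M(n) = 6 + n
a(p, Y) = Y/2 (a(p, Y) = Y*(1/2) = Y/2)
a(6, -10)*(U*15 + L(M(4))) = ((1/2)*(-10))*(-21*15 - 16*(6 + 4)) = -5*(-315 - 16*10) = -5*(-315 - 160) = -5*(-475) = 2375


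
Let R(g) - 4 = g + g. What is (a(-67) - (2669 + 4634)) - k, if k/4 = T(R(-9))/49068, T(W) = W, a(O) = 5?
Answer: -89524552/12267 ≈ -7298.0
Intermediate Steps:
R(g) = 4 + 2*g (R(g) = 4 + (g + g) = 4 + 2*g)
k = -14/12267 (k = 4*((4 + 2*(-9))/49068) = 4*((4 - 18)*(1/49068)) = 4*(-14*1/49068) = 4*(-7/24534) = -14/12267 ≈ -0.0011413)
(a(-67) - (2669 + 4634)) - k = (5 - (2669 + 4634)) - 1*(-14/12267) = (5 - 1*7303) + 14/12267 = (5 - 7303) + 14/12267 = -7298 + 14/12267 = -89524552/12267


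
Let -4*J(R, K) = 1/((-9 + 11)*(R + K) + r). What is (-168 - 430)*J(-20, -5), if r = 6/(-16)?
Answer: -92/31 ≈ -2.9677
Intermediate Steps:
r = -3/8 (r = 6*(-1/16) = -3/8 ≈ -0.37500)
J(R, K) = -1/(4*(-3/8 + 2*K + 2*R)) (J(R, K) = -1/(4*((-9 + 11)*(R + K) - 3/8)) = -1/(4*(2*(K + R) - 3/8)) = -1/(4*((2*K + 2*R) - 3/8)) = -1/(4*(-3/8 + 2*K + 2*R)))
(-168 - 430)*J(-20, -5) = (-168 - 430)*(-2/(-3 + 16*(-5) + 16*(-20))) = -(-1196)/(-3 - 80 - 320) = -(-1196)/(-403) = -(-1196)*(-1)/403 = -598*2/403 = -92/31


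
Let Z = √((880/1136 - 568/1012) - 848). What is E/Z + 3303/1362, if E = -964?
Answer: 1101/454 + 964*I*√273554772733/15228791 ≈ 2.4251 + 33.108*I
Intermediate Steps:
Z = I*√273554772733/17963 (Z = √((880*(1/1136) - 568*1/1012) - 848) = √((55/71 - 142/253) - 848) = √(3833/17963 - 848) = √(-15228791/17963) = I*√273554772733/17963 ≈ 29.117*I)
E/Z + 3303/1362 = -964*(-I*√273554772733/15228791) + 3303/1362 = -(-964)*I*√273554772733/15228791 + 3303*(1/1362) = 964*I*√273554772733/15228791 + 1101/454 = 1101/454 + 964*I*√273554772733/15228791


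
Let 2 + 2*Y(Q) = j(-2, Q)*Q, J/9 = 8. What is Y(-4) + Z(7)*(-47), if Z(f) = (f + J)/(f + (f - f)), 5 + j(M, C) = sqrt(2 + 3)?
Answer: -3650/7 - 2*sqrt(5) ≈ -525.90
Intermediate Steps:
J = 72 (J = 9*8 = 72)
j(M, C) = -5 + sqrt(5) (j(M, C) = -5 + sqrt(2 + 3) = -5 + sqrt(5))
Y(Q) = -1 + Q*(-5 + sqrt(5))/2 (Y(Q) = -1 + ((-5 + sqrt(5))*Q)/2 = -1 + (Q*(-5 + sqrt(5)))/2 = -1 + Q*(-5 + sqrt(5))/2)
Z(f) = (72 + f)/f (Z(f) = (f + 72)/(f + (f - f)) = (72 + f)/(f + 0) = (72 + f)/f)
Y(-4) + Z(7)*(-47) = (-1 - 1/2*(-4)*(5 - sqrt(5))) + ((72 + 7)/7)*(-47) = (-1 + (10 - 2*sqrt(5))) + ((1/7)*79)*(-47) = (9 - 2*sqrt(5)) + (79/7)*(-47) = (9 - 2*sqrt(5)) - 3713/7 = -3650/7 - 2*sqrt(5)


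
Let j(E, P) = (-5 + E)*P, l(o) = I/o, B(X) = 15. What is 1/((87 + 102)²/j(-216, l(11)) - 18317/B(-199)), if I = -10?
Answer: -6630/6917321 ≈ -0.00095846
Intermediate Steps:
l(o) = -10/o
j(E, P) = P*(-5 + E)
1/((87 + 102)²/j(-216, l(11)) - 18317/B(-199)) = 1/((87 + 102)²/(((-10/11)*(-5 - 216))) - 18317/15) = 1/(189²/((-10*1/11*(-221))) - 18317*1/15) = 1/(35721/((-10/11*(-221))) - 18317/15) = 1/(35721/(2210/11) - 18317/15) = 1/(35721*(11/2210) - 18317/15) = 1/(392931/2210 - 18317/15) = 1/(-6917321/6630) = -6630/6917321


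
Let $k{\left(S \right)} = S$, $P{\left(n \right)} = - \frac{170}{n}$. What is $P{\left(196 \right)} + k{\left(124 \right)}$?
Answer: $\frac{12067}{98} \approx 123.13$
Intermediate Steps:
$P{\left(196 \right)} + k{\left(124 \right)} = - \frac{170}{196} + 124 = \left(-170\right) \frac{1}{196} + 124 = - \frac{85}{98} + 124 = \frac{12067}{98}$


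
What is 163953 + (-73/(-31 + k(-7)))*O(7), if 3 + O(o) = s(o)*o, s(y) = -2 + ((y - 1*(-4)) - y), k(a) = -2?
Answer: 491932/3 ≈ 1.6398e+5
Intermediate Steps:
s(y) = 2 (s(y) = -2 + ((y + 4) - y) = -2 + ((4 + y) - y) = -2 + 4 = 2)
O(o) = -3 + 2*o
163953 + (-73/(-31 + k(-7)))*O(7) = 163953 + (-73/(-31 - 2))*(-3 + 2*7) = 163953 + (-73/(-33))*(-3 + 14) = 163953 - 73*(-1/33)*11 = 163953 + (73/33)*11 = 163953 + 73/3 = 491932/3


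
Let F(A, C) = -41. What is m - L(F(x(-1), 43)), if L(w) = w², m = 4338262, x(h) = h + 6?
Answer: 4336581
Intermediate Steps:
x(h) = 6 + h
m - L(F(x(-1), 43)) = 4338262 - 1*(-41)² = 4338262 - 1*1681 = 4338262 - 1681 = 4336581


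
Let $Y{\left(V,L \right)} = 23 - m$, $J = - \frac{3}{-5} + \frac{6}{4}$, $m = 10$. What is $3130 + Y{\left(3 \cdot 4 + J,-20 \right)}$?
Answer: $3143$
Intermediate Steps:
$J = \frac{21}{10}$ ($J = \left(-3\right) \left(- \frac{1}{5}\right) + 6 \cdot \frac{1}{4} = \frac{3}{5} + \frac{3}{2} = \frac{21}{10} \approx 2.1$)
$Y{\left(V,L \right)} = 13$ ($Y{\left(V,L \right)} = 23 - 10 = 13$)
$3130 + Y{\left(3 \cdot 4 + J,-20 \right)} = 3130 + 13 = 3143$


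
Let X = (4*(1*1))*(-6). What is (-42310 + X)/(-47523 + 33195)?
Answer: 21167/7164 ≈ 2.9546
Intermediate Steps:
X = -24 (X = (4*1)*(-6) = 4*(-6) = -24)
(-42310 + X)/(-47523 + 33195) = (-42310 - 24)/(-47523 + 33195) = -42334/(-14328) = -42334*(-1/14328) = 21167/7164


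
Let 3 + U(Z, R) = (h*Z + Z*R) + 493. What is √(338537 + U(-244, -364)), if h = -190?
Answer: √474203 ≈ 688.62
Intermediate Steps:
U(Z, R) = 490 - 190*Z + R*Z (U(Z, R) = -3 + ((-190*Z + Z*R) + 493) = -3 + ((-190*Z + R*Z) + 493) = -3 + (493 - 190*Z + R*Z) = 490 - 190*Z + R*Z)
√(338537 + U(-244, -364)) = √(338537 + (490 - 190*(-244) - 364*(-244))) = √(338537 + (490 + 46360 + 88816)) = √(338537 + 135666) = √474203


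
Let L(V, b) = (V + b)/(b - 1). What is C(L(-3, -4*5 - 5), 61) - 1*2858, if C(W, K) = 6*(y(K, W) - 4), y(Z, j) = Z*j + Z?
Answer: -27584/13 ≈ -2121.8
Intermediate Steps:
L(V, b) = (V + b)/(-1 + b)
y(Z, j) = Z + Z*j
C(W, K) = -24 + 6*K*(1 + W) (C(W, K) = 6*(K*(1 + W) - 4) = 6*(-4 + K*(1 + W)) = -24 + 6*K*(1 + W))
C(L(-3, -4*5 - 5), 61) - 1*2858 = (-24 + 6*61*(1 + (-3 + (-4*5 - 5))/(-1 + (-4*5 - 5)))) - 1*2858 = (-24 + 6*61*(1 + (-3 + (-20 - 5))/(-1 + (-20 - 5)))) - 2858 = (-24 + 6*61*(1 + (-3 - 25)/(-1 - 25))) - 2858 = (-24 + 6*61*(1 - 28/(-26))) - 2858 = (-24 + 6*61*(1 - 1/26*(-28))) - 2858 = (-24 + 6*61*(1 + 14/13)) - 2858 = (-24 + 6*61*(27/13)) - 2858 = (-24 + 9882/13) - 2858 = 9570/13 - 2858 = -27584/13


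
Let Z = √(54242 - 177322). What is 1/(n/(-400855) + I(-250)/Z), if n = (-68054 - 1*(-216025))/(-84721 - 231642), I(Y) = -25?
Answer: 461920335879689599640/2010277415882921810111181 - 160822193227515538332250*I*√30770/2010277415882921810111181 ≈ 0.00022978 - 14.033*I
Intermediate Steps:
n = -147971/316363 (n = (-68054 + 216025)/(-316363) = 147971*(-1/316363) = -147971/316363 ≈ -0.46773)
Z = 2*I*√30770 (Z = √(-123080) = 2*I*√30770 ≈ 350.83*I)
1/(n/(-400855) + I(-250)/Z) = 1/(-147971/316363/(-400855) - 25*(-I*√30770/61540)) = 1/(-147971/316363*(-1/400855) - (-5)*I*√30770/12308) = 1/(147971/126815690365 + 5*I*√30770/12308)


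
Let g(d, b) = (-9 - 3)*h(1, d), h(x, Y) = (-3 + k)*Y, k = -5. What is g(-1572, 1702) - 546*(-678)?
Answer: 219276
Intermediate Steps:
h(x, Y) = -8*Y (h(x, Y) = (-3 - 5)*Y = -8*Y)
g(d, b) = 96*d (g(d, b) = (-9 - 3)*(-8*d) = -(-96)*d = 96*d)
g(-1572, 1702) - 546*(-678) = 96*(-1572) - 546*(-678) = -150912 - 1*(-370188) = -150912 + 370188 = 219276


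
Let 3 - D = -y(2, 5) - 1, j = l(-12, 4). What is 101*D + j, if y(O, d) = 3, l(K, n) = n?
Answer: 711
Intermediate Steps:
j = 4
D = 7 (D = 3 - (-1*3 - 1) = 3 - (-3 - 1) = 3 - 1*(-4) = 3 + 4 = 7)
101*D + j = 101*7 + 4 = 707 + 4 = 711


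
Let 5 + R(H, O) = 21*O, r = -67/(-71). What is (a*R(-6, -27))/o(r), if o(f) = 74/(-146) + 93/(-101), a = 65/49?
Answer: 137064070/257887 ≈ 531.49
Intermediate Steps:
a = 65/49 (a = 65*(1/49) = 65/49 ≈ 1.3265)
r = 67/71 (r = -67*(-1/71) = 67/71 ≈ 0.94366)
o(f) = -10526/7373 (o(f) = 74*(-1/146) + 93*(-1/101) = -37/73 - 93/101 = -10526/7373)
R(H, O) = -5 + 21*O
(a*R(-6, -27))/o(r) = (65*(-5 + 21*(-27))/49)/(-10526/7373) = (65*(-5 - 567)/49)*(-7373/10526) = ((65/49)*(-572))*(-7373/10526) = -37180/49*(-7373/10526) = 137064070/257887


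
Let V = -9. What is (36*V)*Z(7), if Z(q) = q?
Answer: -2268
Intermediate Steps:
(36*V)*Z(7) = (36*(-9))*7 = -324*7 = -2268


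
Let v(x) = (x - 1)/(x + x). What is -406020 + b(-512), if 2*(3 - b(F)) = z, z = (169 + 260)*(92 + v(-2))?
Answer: -3407295/8 ≈ -4.2591e+5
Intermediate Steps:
v(x) = (-1 + x)/(2*x) (v(x) = (-1 + x)/((2*x)) = (-1 + x)*(1/(2*x)) = (-1 + x)/(2*x))
z = 159159/4 (z = (169 + 260)*(92 + (½)*(-1 - 2)/(-2)) = 429*(92 + (½)*(-½)*(-3)) = 429*(92 + ¾) = 429*(371/4) = 159159/4 ≈ 39790.)
b(F) = -159135/8 (b(F) = 3 - ½*159159/4 = 3 - 159159/8 = -159135/8)
-406020 + b(-512) = -406020 - 159135/8 = -3407295/8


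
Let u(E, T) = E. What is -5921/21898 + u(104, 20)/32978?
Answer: -96492673/361076122 ≈ -0.26724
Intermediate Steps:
-5921/21898 + u(104, 20)/32978 = -5921/21898 + 104/32978 = -5921*1/21898 + 104*(1/32978) = -5921/21898 + 52/16489 = -96492673/361076122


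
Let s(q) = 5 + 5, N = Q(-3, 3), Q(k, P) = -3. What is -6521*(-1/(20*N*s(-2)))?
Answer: -6521/600 ≈ -10.868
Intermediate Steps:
N = -3
s(q) = 10
-6521*(-1/(20*N*s(-2))) = -6521/((10*(-20))*(-3)) = -6521/((-200*(-3))) = -6521/600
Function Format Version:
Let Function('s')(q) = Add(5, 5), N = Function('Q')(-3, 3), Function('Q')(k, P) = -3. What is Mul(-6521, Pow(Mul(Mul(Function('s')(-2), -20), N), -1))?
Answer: Rational(-6521, 600) ≈ -10.868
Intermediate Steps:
N = -3
Function('s')(q) = 10
Mul(-6521, Pow(Mul(Mul(Function('s')(-2), -20), N), -1)) = Mul(-6521, Pow(Mul(Mul(10, -20), -3), -1)) = Mul(-6521, Pow(Mul(-200, -3), -1)) = Mul(-6521, Pow(600, -1)) = Mul(-6521, Rational(1, 600)) = Rational(-6521, 600)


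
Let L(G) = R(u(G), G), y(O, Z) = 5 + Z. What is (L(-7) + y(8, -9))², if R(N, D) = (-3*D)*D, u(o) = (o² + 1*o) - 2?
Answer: 22801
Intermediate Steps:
u(o) = -2 + o + o² (u(o) = (o² + o) - 2 = (o + o²) - 2 = -2 + o + o²)
R(N, D) = -3*D²
L(G) = -3*G²
(L(-7) + y(8, -9))² = (-3*(-7)² + (5 - 9))² = (-3*49 - 4)² = (-147 - 4)² = (-151)² = 22801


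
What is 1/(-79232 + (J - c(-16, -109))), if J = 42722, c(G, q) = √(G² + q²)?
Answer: -36510/1332967963 + √12137/1332967963 ≈ -2.7307e-5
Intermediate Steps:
1/(-79232 + (J - c(-16, -109))) = 1/(-79232 + (42722 - √((-16)² + (-109)²))) = 1/(-79232 + (42722 - √(256 + 11881))) = 1/(-79232 + (42722 - √12137)) = 1/(-36510 - √12137)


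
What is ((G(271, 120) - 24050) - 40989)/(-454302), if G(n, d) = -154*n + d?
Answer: 35551/151434 ≈ 0.23476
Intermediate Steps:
G(n, d) = d - 154*n
((G(271, 120) - 24050) - 40989)/(-454302) = (((120 - 154*271) - 24050) - 40989)/(-454302) = (((120 - 41734) - 24050) - 40989)*(-1/454302) = ((-41614 - 24050) - 40989)*(-1/454302) = (-65664 - 40989)*(-1/454302) = -106653*(-1/454302) = 35551/151434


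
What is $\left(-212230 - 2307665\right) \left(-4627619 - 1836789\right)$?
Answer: $16289629397160$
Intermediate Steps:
$\left(-212230 - 2307665\right) \left(-4627619 - 1836789\right) = \left(-212230 - 2307665\right) \left(-6464408\right) = \left(-2519895\right) \left(-6464408\right) = 16289629397160$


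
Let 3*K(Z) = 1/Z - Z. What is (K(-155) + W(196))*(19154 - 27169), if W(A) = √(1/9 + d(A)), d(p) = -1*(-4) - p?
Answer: -12836824/31 - 8015*I*√1727/3 ≈ -4.1409e+5 - 1.1103e+5*I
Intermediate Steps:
d(p) = 4 - p
W(A) = √(37/9 - A) (W(A) = √(1/9 + (4 - A)) = √(⅑ + (4 - A)) = √(37/9 - A))
K(Z) = -Z/3 + 1/(3*Z) (K(Z) = (1/Z - Z)/3 = -Z/3 + 1/(3*Z))
(K(-155) + W(196))*(19154 - 27169) = ((⅓)*(1 - 1*(-155)²)/(-155) + √(37 - 9*196)/3)*(19154 - 27169) = ((⅓)*(-1/155)*(1 - 1*24025) + √(37 - 1764)/3)*(-8015) = ((⅓)*(-1/155)*(1 - 24025) + √(-1727)/3)*(-8015) = ((⅓)*(-1/155)*(-24024) + (I*√1727)/3)*(-8015) = (8008/155 + I*√1727/3)*(-8015) = -12836824/31 - 8015*I*√1727/3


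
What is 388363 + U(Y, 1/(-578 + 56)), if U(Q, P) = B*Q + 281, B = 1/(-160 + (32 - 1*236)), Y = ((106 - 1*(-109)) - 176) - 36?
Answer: 141466413/364 ≈ 3.8864e+5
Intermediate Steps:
Y = 3 (Y = ((106 + 109) - 176) - 36 = (215 - 176) - 36 = 39 - 36 = 3)
B = -1/364 (B = 1/(-160 + (32 - 236)) = 1/(-160 - 204) = 1/(-364) = -1/364 ≈ -0.0027473)
U(Q, P) = 281 - Q/364 (U(Q, P) = -Q/364 + 281 = 281 - Q/364)
388363 + U(Y, 1/(-578 + 56)) = 388363 + (281 - 1/364*3) = 388363 + (281 - 3/364) = 388363 + 102281/364 = 141466413/364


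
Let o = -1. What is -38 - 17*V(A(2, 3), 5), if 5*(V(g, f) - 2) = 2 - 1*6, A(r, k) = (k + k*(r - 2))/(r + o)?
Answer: -292/5 ≈ -58.400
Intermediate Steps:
A(r, k) = (k + k*(-2 + r))/(-1 + r) (A(r, k) = (k + k*(r - 2))/(r - 1) = (k + k*(-2 + r))/(-1 + r))
V(g, f) = 6/5 (V(g, f) = 2 + (2 - 1*6)/5 = 2 + (2 - 6)/5 = 2 + (⅕)*(-4) = 2 - ⅘ = 6/5)
-38 - 17*V(A(2, 3), 5) = -38 - 17*6/5 = -38 - 102/5 = -292/5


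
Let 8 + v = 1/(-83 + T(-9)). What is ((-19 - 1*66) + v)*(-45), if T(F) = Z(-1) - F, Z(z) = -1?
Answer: 20928/5 ≈ 4185.6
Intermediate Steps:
T(F) = -1 - F
v = -601/75 (v = -8 + 1/(-83 + (-1 - 1*(-9))) = -8 + 1/(-83 + (-1 + 9)) = -8 + 1/(-83 + 8) = -8 + 1/(-75) = -8 - 1/75 = -601/75 ≈ -8.0133)
((-19 - 1*66) + v)*(-45) = ((-19 - 1*66) - 601/75)*(-45) = ((-19 - 66) - 601/75)*(-45) = (-85 - 601/75)*(-45) = -6976/75*(-45) = 20928/5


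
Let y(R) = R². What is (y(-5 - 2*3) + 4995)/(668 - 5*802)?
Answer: -2558/1671 ≈ -1.5308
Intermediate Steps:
(y(-5 - 2*3) + 4995)/(668 - 5*802) = ((-5 - 2*3)² + 4995)/(668 - 5*802) = ((-5 - 6)² + 4995)/(668 - 4010) = ((-11)² + 4995)/(-3342) = (121 + 4995)*(-1/3342) = 5116*(-1/3342) = -2558/1671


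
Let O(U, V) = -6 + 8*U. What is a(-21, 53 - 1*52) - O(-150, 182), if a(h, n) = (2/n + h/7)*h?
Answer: 1227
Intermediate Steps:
a(h, n) = h*(2/n + h/7) (a(h, n) = (2/n + h*(1/7))*h = (2/n + h/7)*h = h*(2/n + h/7))
a(-21, 53 - 1*52) - O(-150, 182) = (1/7)*(-21)*(14 - 21*(53 - 1*52))/(53 - 1*52) - (-6 + 8*(-150)) = (1/7)*(-21)*(14 - 21*(53 - 52))/(53 - 52) - (-6 - 1200) = (1/7)*(-21)*(14 - 21*1)/1 - 1*(-1206) = (1/7)*(-21)*1*(14 - 21) + 1206 = (1/7)*(-21)*1*(-7) + 1206 = 21 + 1206 = 1227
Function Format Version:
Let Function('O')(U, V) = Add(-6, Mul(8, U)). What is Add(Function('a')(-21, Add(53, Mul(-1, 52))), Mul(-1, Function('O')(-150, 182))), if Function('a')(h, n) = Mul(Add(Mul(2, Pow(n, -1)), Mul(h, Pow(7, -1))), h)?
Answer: 1227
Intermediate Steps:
Function('a')(h, n) = Mul(h, Add(Mul(2, Pow(n, -1)), Mul(Rational(1, 7), h))) (Function('a')(h, n) = Mul(Add(Mul(2, Pow(n, -1)), Mul(h, Rational(1, 7))), h) = Mul(Add(Mul(2, Pow(n, -1)), Mul(Rational(1, 7), h)), h) = Mul(h, Add(Mul(2, Pow(n, -1)), Mul(Rational(1, 7), h))))
Add(Function('a')(-21, Add(53, Mul(-1, 52))), Mul(-1, Function('O')(-150, 182))) = Add(Mul(Rational(1, 7), -21, Pow(Add(53, Mul(-1, 52)), -1), Add(14, Mul(-21, Add(53, Mul(-1, 52))))), Mul(-1, Add(-6, Mul(8, -150)))) = Add(Mul(Rational(1, 7), -21, Pow(Add(53, -52), -1), Add(14, Mul(-21, Add(53, -52)))), Mul(-1, Add(-6, -1200))) = Add(Mul(Rational(1, 7), -21, Pow(1, -1), Add(14, Mul(-21, 1))), Mul(-1, -1206)) = Add(Mul(Rational(1, 7), -21, 1, Add(14, -21)), 1206) = Add(Mul(Rational(1, 7), -21, 1, -7), 1206) = Add(21, 1206) = 1227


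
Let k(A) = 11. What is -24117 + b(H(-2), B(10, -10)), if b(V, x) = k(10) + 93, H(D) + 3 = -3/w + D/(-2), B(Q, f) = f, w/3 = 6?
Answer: -24013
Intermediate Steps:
w = 18 (w = 3*6 = 18)
H(D) = -19/6 - D/2 (H(D) = -3 + (-3/18 + D/(-2)) = -3 + (-3*1/18 + D*(-1/2)) = -3 + (-1/6 - D/2) = -19/6 - D/2)
b(V, x) = 104 (b(V, x) = 11 + 93 = 104)
-24117 + b(H(-2), B(10, -10)) = -24117 + 104 = -24013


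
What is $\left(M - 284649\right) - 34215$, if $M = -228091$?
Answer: $-546955$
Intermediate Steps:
$\left(M - 284649\right) - 34215 = \left(-228091 - 284649\right) - 34215 = -512740 - 34215 = -546955$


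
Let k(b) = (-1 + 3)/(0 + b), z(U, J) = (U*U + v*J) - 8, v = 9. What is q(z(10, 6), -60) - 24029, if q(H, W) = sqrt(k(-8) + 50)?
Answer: -24029 + sqrt(199)/2 ≈ -24022.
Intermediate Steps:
z(U, J) = -8 + U**2 + 9*J (z(U, J) = (U*U + 9*J) - 8 = (U**2 + 9*J) - 8 = -8 + U**2 + 9*J)
k(b) = 2/b
q(H, W) = sqrt(199)/2 (q(H, W) = sqrt(2/(-8) + 50) = sqrt(2*(-1/8) + 50) = sqrt(-1/4 + 50) = sqrt(199/4) = sqrt(199)/2)
q(z(10, 6), -60) - 24029 = sqrt(199)/2 - 24029 = -24029 + sqrt(199)/2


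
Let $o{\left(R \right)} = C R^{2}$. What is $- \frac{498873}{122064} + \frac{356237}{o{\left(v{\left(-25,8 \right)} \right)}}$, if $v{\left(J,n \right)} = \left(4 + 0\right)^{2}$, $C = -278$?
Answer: $- \frac{1645573059}{180980224} \approx -9.0926$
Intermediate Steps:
$v{\left(J,n \right)} = 16$ ($v{\left(J,n \right)} = 4^{2} = 16$)
$o{\left(R \right)} = - 278 R^{2}$
$- \frac{498873}{122064} + \frac{356237}{o{\left(v{\left(-25,8 \right)} \right)}} = - \frac{498873}{122064} + \frac{356237}{\left(-278\right) 16^{2}} = \left(-498873\right) \frac{1}{122064} + \frac{356237}{\left(-278\right) 256} = - \frac{166291}{40688} + \frac{356237}{-71168} = - \frac{166291}{40688} + 356237 \left(- \frac{1}{71168}\right) = - \frac{166291}{40688} - \frac{356237}{71168} = - \frac{1645573059}{180980224}$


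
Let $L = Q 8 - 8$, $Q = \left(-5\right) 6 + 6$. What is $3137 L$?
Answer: $-627400$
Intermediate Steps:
$Q = -24$ ($Q = -30 + 6 = -24$)
$L = -200$ ($L = \left(-24\right) 8 - 8 = -192 - 8 = -200$)
$3137 L = 3137 \left(-200\right) = -627400$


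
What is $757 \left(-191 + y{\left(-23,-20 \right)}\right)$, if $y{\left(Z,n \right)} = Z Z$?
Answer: $255866$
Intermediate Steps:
$y{\left(Z,n \right)} = Z^{2}$
$757 \left(-191 + y{\left(-23,-20 \right)}\right) = 757 \left(-191 + \left(-23\right)^{2}\right) = 757 \left(-191 + 529\right) = 757 \cdot 338 = 255866$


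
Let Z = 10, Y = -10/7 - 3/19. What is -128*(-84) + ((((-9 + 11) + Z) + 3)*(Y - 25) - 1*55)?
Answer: 1369661/133 ≈ 10298.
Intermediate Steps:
Y = -211/133 (Y = -10*⅐ - 3*1/19 = -10/7 - 3/19 = -211/133 ≈ -1.5865)
-128*(-84) + ((((-9 + 11) + Z) + 3)*(Y - 25) - 1*55) = -128*(-84) + ((((-9 + 11) + 10) + 3)*(-211/133 - 25) - 1*55) = 10752 + (((2 + 10) + 3)*(-3536/133) - 55) = 10752 + ((12 + 3)*(-3536/133) - 55) = 10752 + (15*(-3536/133) - 55) = 10752 + (-53040/133 - 55) = 10752 - 60355/133 = 1369661/133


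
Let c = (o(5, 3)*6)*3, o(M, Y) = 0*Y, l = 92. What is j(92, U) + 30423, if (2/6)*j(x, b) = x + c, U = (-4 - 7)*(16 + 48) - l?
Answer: 30699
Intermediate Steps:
o(M, Y) = 0
U = -796 (U = (-4 - 7)*(16 + 48) - 1*92 = -11*64 - 92 = -704 - 92 = -796)
c = 0 (c = (0*6)*3 = 0*3 = 0)
j(x, b) = 3*x (j(x, b) = 3*(x + 0) = 3*x)
j(92, U) + 30423 = 3*92 + 30423 = 276 + 30423 = 30699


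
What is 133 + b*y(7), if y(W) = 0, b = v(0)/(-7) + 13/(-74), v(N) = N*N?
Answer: 133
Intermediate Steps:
v(N) = N**2
b = -13/74 (b = 0**2/(-7) + 13/(-74) = 0*(-1/7) + 13*(-1/74) = 0 - 13/74 = -13/74 ≈ -0.17568)
133 + b*y(7) = 133 - 13/74*0 = 133 + 0 = 133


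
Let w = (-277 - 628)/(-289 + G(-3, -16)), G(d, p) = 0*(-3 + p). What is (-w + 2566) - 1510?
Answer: 304279/289 ≈ 1052.9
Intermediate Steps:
G(d, p) = 0
w = 905/289 (w = (-277 - 628)/(-289 + 0) = -905/(-289) = -905*(-1/289) = 905/289 ≈ 3.1315)
(-w + 2566) - 1510 = (-1*905/289 + 2566) - 1510 = (-905/289 + 2566) - 1510 = 740669/289 - 1510 = 304279/289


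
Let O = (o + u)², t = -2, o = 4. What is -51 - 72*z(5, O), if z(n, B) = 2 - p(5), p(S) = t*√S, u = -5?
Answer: -195 - 144*√5 ≈ -516.99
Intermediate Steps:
O = 1 (O = (4 - 5)² = (-1)² = 1)
p(S) = -2*√S
z(n, B) = 2 + 2*√5 (z(n, B) = 2 - (-2)*√5 = 2 + 2*√5)
-51 - 72*z(5, O) = -51 - 72*(2 + 2*√5) = -51 + (-144 - 144*√5) = -195 - 144*√5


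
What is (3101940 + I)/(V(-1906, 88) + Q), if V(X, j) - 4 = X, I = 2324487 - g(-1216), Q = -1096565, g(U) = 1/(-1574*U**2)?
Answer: -12629490857484289/2556577087234048 ≈ -4.9400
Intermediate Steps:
g(U) = -1/(1574*U**2)
I = 5410021606268929/2327404544 (I = 2324487 - (-1)/(1574*(-1216)**2) = 2324487 - (-1)/(1574*1478656) = 2324487 - 1*(-1/2327404544) = 2324487 + 1/2327404544 = 5410021606268929/2327404544 ≈ 2.3245e+6)
V(X, j) = 4 + X
(3101940 + I)/(V(-1906, 88) + Q) = (3101940 + 5410021606268929/2327404544)/((4 - 1906) - 1096565) = 12629490857484289/(2327404544*(-1902 - 1096565)) = (12629490857484289/2327404544)/(-1098467) = (12629490857484289/2327404544)*(-1/1098467) = -12629490857484289/2556577087234048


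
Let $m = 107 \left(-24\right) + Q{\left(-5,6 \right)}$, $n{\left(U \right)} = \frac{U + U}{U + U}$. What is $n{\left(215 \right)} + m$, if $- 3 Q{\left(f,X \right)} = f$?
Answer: $- \frac{7696}{3} \approx -2565.3$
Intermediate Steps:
$n{\left(U \right)} = 1$ ($n{\left(U \right)} = \frac{2 U}{2 U} = 2 U \frac{1}{2 U} = 1$)
$Q{\left(f,X \right)} = - \frac{f}{3}$
$m = - \frac{7699}{3}$ ($m = 107 \left(-24\right) - - \frac{5}{3} = -2568 + \frac{5}{3} = - \frac{7699}{3} \approx -2566.3$)
$n{\left(215 \right)} + m = 1 - \frac{7699}{3} = - \frac{7696}{3}$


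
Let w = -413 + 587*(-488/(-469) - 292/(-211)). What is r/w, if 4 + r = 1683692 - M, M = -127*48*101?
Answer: 227544741256/99960625 ≈ 2276.3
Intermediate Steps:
M = -615696 (M = -6096*101 = -615696)
w = 99960625/98959 (w = -413 + 587*(-488*(-1/469) - 292*(-1/211)) = -413 + 587*(488/469 + 292/211) = -413 + 587*(239916/98959) = -413 + 140830692/98959 = 99960625/98959 ≈ 1010.1)
r = 2299384 (r = -4 + (1683692 - 1*(-615696)) = -4 + (1683692 + 615696) = -4 + 2299388 = 2299384)
r/w = 2299384/(99960625/98959) = 2299384*(98959/99960625) = 227544741256/99960625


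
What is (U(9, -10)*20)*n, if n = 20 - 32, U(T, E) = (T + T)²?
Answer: -77760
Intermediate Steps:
U(T, E) = 4*T² (U(T, E) = (2*T)² = 4*T²)
n = -12
(U(9, -10)*20)*n = ((4*9²)*20)*(-12) = ((4*81)*20)*(-12) = (324*20)*(-12) = 6480*(-12) = -77760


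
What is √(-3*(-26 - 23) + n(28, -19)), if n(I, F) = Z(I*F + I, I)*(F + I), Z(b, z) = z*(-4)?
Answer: I*√861 ≈ 29.343*I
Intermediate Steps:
Z(b, z) = -4*z
n(I, F) = -4*I*(F + I) (n(I, F) = (-4*I)*(F + I) = -4*I*(F + I))
√(-3*(-26 - 23) + n(28, -19)) = √(-3*(-26 - 23) - 4*28*(-19 + 28)) = √(-3*(-49) - 4*28*9) = √(147 - 1008) = √(-861) = I*√861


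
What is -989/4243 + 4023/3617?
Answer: 13492376/15346931 ≈ 0.87916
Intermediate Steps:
-989/4243 + 4023/3617 = 13492376/15346931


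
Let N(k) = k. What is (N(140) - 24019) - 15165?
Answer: -39044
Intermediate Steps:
(N(140) - 24019) - 15165 = (140 - 24019) - 15165 = -23879 - 15165 = -39044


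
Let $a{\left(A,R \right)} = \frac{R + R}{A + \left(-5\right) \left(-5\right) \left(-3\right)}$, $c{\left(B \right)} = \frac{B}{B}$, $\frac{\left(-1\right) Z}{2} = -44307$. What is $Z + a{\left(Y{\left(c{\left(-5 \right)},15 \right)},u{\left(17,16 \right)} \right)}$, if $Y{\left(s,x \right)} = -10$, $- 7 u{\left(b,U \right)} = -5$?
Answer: $\frac{10545064}{119} \approx 88614.0$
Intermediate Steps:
$Z = 88614$ ($Z = \left(-2\right) \left(-44307\right) = 88614$)
$u{\left(b,U \right)} = \frac{5}{7}$ ($u{\left(b,U \right)} = \left(- \frac{1}{7}\right) \left(-5\right) = \frac{5}{7}$)
$c{\left(B \right)} = 1$
$a{\left(A,R \right)} = \frac{2 R}{-75 + A}$ ($a{\left(A,R \right)} = \frac{2 R}{A + 25 \left(-3\right)} = \frac{2 R}{A - 75} = \frac{2 R}{-75 + A}$)
$Z + a{\left(Y{\left(c{\left(-5 \right)},15 \right)},u{\left(17,16 \right)} \right)} = 88614 + 2 \cdot \frac{5}{7} \frac{1}{-75 - 10} = 88614 + 2 \cdot \frac{5}{7} \frac{1}{-85} = 88614 + 2 \cdot \frac{5}{7} \left(- \frac{1}{85}\right) = 88614 - \frac{2}{119} = \frac{10545064}{119}$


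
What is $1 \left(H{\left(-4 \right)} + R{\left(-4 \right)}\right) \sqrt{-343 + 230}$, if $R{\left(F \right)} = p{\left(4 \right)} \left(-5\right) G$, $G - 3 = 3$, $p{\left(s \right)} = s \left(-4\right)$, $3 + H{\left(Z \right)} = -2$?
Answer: $475 i \sqrt{113} \approx 5049.3 i$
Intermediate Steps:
$H{\left(Z \right)} = -5$ ($H{\left(Z \right)} = -3 - 2 = -5$)
$p{\left(s \right)} = - 4 s$
$G = 6$ ($G = 3 + 3 = 6$)
$R{\left(F \right)} = 480$ ($R{\left(F \right)} = \left(-4\right) 4 \left(-5\right) 6 = \left(-16\right) \left(-5\right) 6 = 80 \cdot 6 = 480$)
$1 \left(H{\left(-4 \right)} + R{\left(-4 \right)}\right) \sqrt{-343 + 230} = 1 \left(-5 + 480\right) \sqrt{-343 + 230} = 1 \cdot 475 \sqrt{-113} = 475 i \sqrt{113}$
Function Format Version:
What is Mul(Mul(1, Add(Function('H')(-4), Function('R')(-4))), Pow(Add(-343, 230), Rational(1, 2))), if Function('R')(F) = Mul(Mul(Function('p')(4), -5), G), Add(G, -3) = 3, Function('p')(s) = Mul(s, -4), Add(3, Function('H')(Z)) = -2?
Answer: Mul(475, I, Pow(113, Rational(1, 2))) ≈ Mul(5049.3, I)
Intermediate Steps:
Function('H')(Z) = -5 (Function('H')(Z) = Add(-3, -2) = -5)
Function('p')(s) = Mul(-4, s)
G = 6 (G = Add(3, 3) = 6)
Function('R')(F) = 480 (Function('R')(F) = Mul(Mul(Mul(-4, 4), -5), 6) = Mul(Mul(-16, -5), 6) = Mul(80, 6) = 480)
Mul(Mul(1, Add(Function('H')(-4), Function('R')(-4))), Pow(Add(-343, 230), Rational(1, 2))) = Mul(Mul(1, Add(-5, 480)), Pow(Add(-343, 230), Rational(1, 2))) = Mul(Mul(1, 475), Pow(-113, Rational(1, 2))) = Mul(475, Mul(I, Pow(113, Rational(1, 2)))) = Mul(475, I, Pow(113, Rational(1, 2)))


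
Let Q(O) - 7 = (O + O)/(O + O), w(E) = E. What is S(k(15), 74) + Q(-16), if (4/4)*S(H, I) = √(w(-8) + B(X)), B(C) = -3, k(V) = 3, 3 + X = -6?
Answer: 8 + I*√11 ≈ 8.0 + 3.3166*I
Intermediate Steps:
X = -9 (X = -3 - 6 = -9)
Q(O) = 8 (Q(O) = 7 + (O + O)/(O + O) = 7 + (2*O)/((2*O)) = 7 + (2*O)*(1/(2*O)) = 7 + 1 = 8)
S(H, I) = I*√11 (S(H, I) = √(-8 - 3) = √(-11) = I*√11)
S(k(15), 74) + Q(-16) = I*√11 + 8 = 8 + I*√11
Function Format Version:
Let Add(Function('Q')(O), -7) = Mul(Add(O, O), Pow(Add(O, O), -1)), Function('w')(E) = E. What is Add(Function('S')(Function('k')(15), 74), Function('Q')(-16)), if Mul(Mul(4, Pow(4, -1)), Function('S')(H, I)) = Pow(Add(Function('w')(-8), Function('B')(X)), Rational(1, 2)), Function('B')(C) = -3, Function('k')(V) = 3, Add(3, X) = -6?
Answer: Add(8, Mul(I, Pow(11, Rational(1, 2)))) ≈ Add(8.0000, Mul(3.3166, I))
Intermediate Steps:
X = -9 (X = Add(-3, -6) = -9)
Function('Q')(O) = 8 (Function('Q')(O) = Add(7, Mul(Add(O, O), Pow(Add(O, O), -1))) = Add(7, Mul(Mul(2, O), Pow(Mul(2, O), -1))) = Add(7, Mul(Mul(2, O), Mul(Rational(1, 2), Pow(O, -1)))) = Add(7, 1) = 8)
Function('S')(H, I) = Mul(I, Pow(11, Rational(1, 2))) (Function('S')(H, I) = Pow(Add(-8, -3), Rational(1, 2)) = Pow(-11, Rational(1, 2)) = Mul(I, Pow(11, Rational(1, 2))))
Add(Function('S')(Function('k')(15), 74), Function('Q')(-16)) = Add(Mul(I, Pow(11, Rational(1, 2))), 8) = Add(8, Mul(I, Pow(11, Rational(1, 2))))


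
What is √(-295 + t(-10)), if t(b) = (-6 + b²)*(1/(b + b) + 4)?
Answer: √7630/10 ≈ 8.7350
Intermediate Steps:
t(b) = (-6 + b²)*(4 + 1/(2*b)) (t(b) = (-6 + b²)*(1/(2*b) + 4) = (-6 + b²)*(4 + 1/(2*b)))
√(-295 + t(-10)) = √(-295 + (-24 + (½)*(-10) - 3/(-10) + 4*(-10)²)) = √(-295 + (-24 - 5 - 3*(-⅒) + 4*100)) = √(-295 + (-24 - 5 + 3/10 + 400)) = √(-295 + 3713/10) = √(763/10) = √7630/10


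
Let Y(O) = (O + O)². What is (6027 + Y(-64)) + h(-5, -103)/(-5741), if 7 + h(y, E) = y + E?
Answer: 128661666/5741 ≈ 22411.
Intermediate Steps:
h(y, E) = -7 + E + y (h(y, E) = -7 + (y + E) = -7 + (E + y) = -7 + E + y)
Y(O) = 4*O² (Y(O) = (2*O)² = 4*O²)
(6027 + Y(-64)) + h(-5, -103)/(-5741) = (6027 + 4*(-64)²) + (-7 - 103 - 5)/(-5741) = (6027 + 4*4096) - 115*(-1/5741) = (6027 + 16384) + 115/5741 = 22411 + 115/5741 = 128661666/5741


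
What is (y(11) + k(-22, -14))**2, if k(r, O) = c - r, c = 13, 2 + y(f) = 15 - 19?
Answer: 841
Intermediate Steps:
y(f) = -6 (y(f) = -2 + (15 - 19) = -2 - 4 = -6)
k(r, O) = 13 - r
(y(11) + k(-22, -14))**2 = (-6 + (13 - 1*(-22)))**2 = (-6 + (13 + 22))**2 = (-6 + 35)**2 = 29**2 = 841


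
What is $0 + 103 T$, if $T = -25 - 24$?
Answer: $-5047$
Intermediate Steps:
$T = -49$ ($T = -25 - 24 = -49$)
$0 + 103 T = 0 + 103 \left(-49\right) = 0 - 5047 = -5047$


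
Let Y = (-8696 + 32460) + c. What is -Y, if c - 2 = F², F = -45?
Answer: -25791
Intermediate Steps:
c = 2027 (c = 2 + (-45)² = 2 + 2025 = 2027)
Y = 25791 (Y = (-8696 + 32460) + 2027 = 23764 + 2027 = 25791)
-Y = -1*25791 = -25791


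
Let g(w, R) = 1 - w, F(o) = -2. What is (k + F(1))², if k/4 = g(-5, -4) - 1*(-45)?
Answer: 40804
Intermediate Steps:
k = 204 (k = 4*((1 - 1*(-5)) - 1*(-45)) = 4*((1 + 5) + 45) = 4*(6 + 45) = 4*51 = 204)
(k + F(1))² = (204 - 2)² = 202² = 40804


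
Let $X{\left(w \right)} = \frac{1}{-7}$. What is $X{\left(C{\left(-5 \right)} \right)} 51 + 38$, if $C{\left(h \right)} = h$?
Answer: $\frac{215}{7} \approx 30.714$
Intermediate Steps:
$X{\left(w \right)} = - \frac{1}{7}$
$X{\left(C{\left(-5 \right)} \right)} 51 + 38 = \left(- \frac{1}{7}\right) 51 + 38 = - \frac{51}{7} + 38 = \frac{215}{7}$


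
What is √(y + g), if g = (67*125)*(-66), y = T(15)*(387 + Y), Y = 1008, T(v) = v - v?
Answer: 5*I*√22110 ≈ 743.47*I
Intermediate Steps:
T(v) = 0
y = 0 (y = 0*(387 + 1008) = 0*1395 = 0)
g = -552750 (g = 8375*(-66) = -552750)
√(y + g) = √(0 - 552750) = √(-552750) = 5*I*√22110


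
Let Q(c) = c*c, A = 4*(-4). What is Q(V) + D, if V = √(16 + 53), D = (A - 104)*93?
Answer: -11091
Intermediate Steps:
A = -16
D = -11160 (D = (-16 - 104)*93 = -120*93 = -11160)
V = √69 ≈ 8.3066
Q(c) = c²
Q(V) + D = (√69)² - 11160 = 69 - 11160 = -11091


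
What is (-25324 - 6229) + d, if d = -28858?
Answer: -60411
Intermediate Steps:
(-25324 - 6229) + d = (-25324 - 6229) - 28858 = -31553 - 28858 = -60411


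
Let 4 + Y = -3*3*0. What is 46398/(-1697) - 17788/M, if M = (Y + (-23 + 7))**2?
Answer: -12186359/169700 ≈ -71.811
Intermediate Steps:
Y = -4 (Y = -4 - 3*3*0 = -4 - 9*0 = -4 + 0 = -4)
M = 400 (M = (-4 + (-23 + 7))**2 = (-4 - 16)**2 = (-20)**2 = 400)
46398/(-1697) - 17788/M = 46398/(-1697) - 17788/400 = 46398*(-1/1697) - 17788*1/400 = -46398/1697 - 4447/100 = -12186359/169700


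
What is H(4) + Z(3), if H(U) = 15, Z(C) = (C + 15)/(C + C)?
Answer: 18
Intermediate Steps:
Z(C) = (15 + C)/(2*C) (Z(C) = (15 + C)/((2*C)) = (15 + C)*(1/(2*C)) = (15 + C)/(2*C))
H(4) + Z(3) = 15 + (1/2)*(15 + 3)/3 = 15 + (1/2)*(1/3)*18 = 15 + 3 = 18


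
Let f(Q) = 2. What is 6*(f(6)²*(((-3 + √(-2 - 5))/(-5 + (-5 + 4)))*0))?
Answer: 0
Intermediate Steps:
6*(f(6)²*(((-3 + √(-2 - 5))/(-5 + (-5 + 4)))*0)) = 6*(2²*(((-3 + √(-2 - 5))/(-5 + (-5 + 4)))*0)) = 6*(4*(((-3 + √(-7))/(-5 - 1))*0)) = 6*(4*(((-3 + I*√7)/(-6))*0)) = 6*(4*(((-3 + I*√7)*(-⅙))*0)) = 6*(4*((½ - I*√7/6)*0)) = 6*(4*0) = 6*0 = 0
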